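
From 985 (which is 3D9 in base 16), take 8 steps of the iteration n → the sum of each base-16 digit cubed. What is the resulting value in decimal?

985 = (3,13,9)_16 → 3³ + 13³ + 9³ = 27 + 2197 + 729 = 2953
2953 = (11,8,9)_16 → 11³ + 8³ + 9³ = 1331 + 512 + 729 = 2572
2572 = (10,0,12)_16 → 10³ + 0³ + 12³ = 1000 + 0 + 1728 = 2728
2728 = (10,10,8)_16 → 10³ + 10³ + 8³ = 1000 + 1000 + 512 = 2512
2512 = (9,13,0)_16 → 9³ + 13³ + 0³ = 729 + 2197 + 0 = 2926
2926 = (11,6,14)_16 → 11³ + 6³ + 14³ = 1331 + 216 + 2744 = 4291
4291 = (1,0,12,3)_16 → 1³ + 0³ + 12³ + 3³ = 1 + 0 + 1728 + 27 = 1756
1756 = (6,13,12)_16 → 6³ + 13³ + 12³ = 216 + 2197 + 1728 = 4141

4141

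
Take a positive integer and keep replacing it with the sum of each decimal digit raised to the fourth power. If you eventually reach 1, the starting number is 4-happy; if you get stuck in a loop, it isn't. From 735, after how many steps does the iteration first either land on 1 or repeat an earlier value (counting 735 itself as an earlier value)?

735 → 7⁴ + 3⁴ + 5⁴ = 3107
3107 → 3⁴ + 1⁴ + 0⁴ + 7⁴ = 2483
2483 → 2⁴ + 4⁴ + 8⁴ + 3⁴ = 4449
4449 → 4⁴ + 4⁴ + 4⁴ + 9⁴ = 7329
7329 → 7⁴ + 3⁴ + 2⁴ + 9⁴ = 9059
9059 → 9⁴ + 0⁴ + 5⁴ + 9⁴ = 13747
13747 → 1⁴ + 3⁴ + 7⁴ + 4⁴ + 7⁴ = 5140
5140 → 5⁴ + 1⁴ + 4⁴ + 0⁴ = 882
882 → 8⁴ + 8⁴ + 2⁴ = 8208
8208 → 8⁴ + 2⁴ + 0⁴ + 8⁴ = 8208  — 8208 repeats.
That took 10 steps.

10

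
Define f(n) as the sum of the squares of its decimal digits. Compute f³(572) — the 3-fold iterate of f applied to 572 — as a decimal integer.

572 → 5² + 7² + 2² = 25 + 49 + 4 = 78
78 → 7² + 8² = 49 + 64 = 113
113 → 1² + 1² + 3² = 1 + 1 + 9 = 11

11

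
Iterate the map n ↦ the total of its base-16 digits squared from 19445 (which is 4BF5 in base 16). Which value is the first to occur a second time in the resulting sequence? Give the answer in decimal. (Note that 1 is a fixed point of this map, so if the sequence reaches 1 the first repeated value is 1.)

19445 = (4,11,15,5)_16 → 4² + 11² + 15² + 5² = 387
387 = (1,8,3)_16 → 1² + 8² + 3² = 74
74 = (4,10)_16 → 4² + 10² = 116
116 = (7,4)_16 → 7² + 4² = 65
65 = (4,1)_16 → 4² + 1² = 17
17 = (1,1)_16 → 1² + 1² = 2
2 = (2)_16 → 2² = 4
4 = (4)_16 → 4² = 16
16 = (1,0)_16 → 1² + 0² = 1  — reached the fixed point 1.
1 → 1, so 1 is the first repeated value.

1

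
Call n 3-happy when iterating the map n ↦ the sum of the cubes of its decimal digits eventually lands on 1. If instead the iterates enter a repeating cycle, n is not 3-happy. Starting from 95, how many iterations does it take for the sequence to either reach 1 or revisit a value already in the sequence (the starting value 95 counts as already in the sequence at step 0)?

95 → 9³ + 5³ = 854
854 → 8³ + 5³ + 4³ = 701
701 → 7³ + 0³ + 1³ = 344
344 → 3³ + 4³ + 4³ = 155
155 → 1³ + 5³ + 5³ = 251
251 → 2³ + 5³ + 1³ = 134
134 → 1³ + 3³ + 4³ = 92
92 → 9³ + 2³ = 737
737 → 7³ + 3³ + 7³ = 713
713 → 7³ + 1³ + 3³ = 371
371 → 3³ + 7³ + 1³ = 371  — 371 repeats.
That took 11 steps.

11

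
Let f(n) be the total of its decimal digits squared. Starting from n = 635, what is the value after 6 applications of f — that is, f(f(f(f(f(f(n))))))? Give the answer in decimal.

635 → 6² + 3² + 5² = 36 + 9 + 25 = 70
70 → 7² + 0² = 49 + 0 = 49
49 → 4² + 9² = 16 + 81 = 97
97 → 9² + 7² = 81 + 49 = 130
130 → 1² + 3² + 0² = 1 + 9 + 0 = 10
10 → 1² + 0² = 1 + 0 = 1

1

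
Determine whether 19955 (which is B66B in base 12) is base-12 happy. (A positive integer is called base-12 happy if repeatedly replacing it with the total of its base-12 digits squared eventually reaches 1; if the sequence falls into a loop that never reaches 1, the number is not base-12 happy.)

19955 = (11,6,6,11)_12 → 11² + 6² + 6² + 11² = 314
314 = (2,2,2)_12 → 2² + 2² + 2² = 12
12 = (1,0)_12 → 1² + 0² = 1  — reached 1.

base-12 happy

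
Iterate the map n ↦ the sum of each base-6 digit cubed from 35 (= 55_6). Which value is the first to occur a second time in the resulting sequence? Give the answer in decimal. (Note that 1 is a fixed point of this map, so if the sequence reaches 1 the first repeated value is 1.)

35 = (5,5)_6 → 5³ + 5³ = 250
250 = (1,0,5,4)_6 → 1³ + 0³ + 5³ + 4³ = 190
190 = (5,1,4)_6 → 5³ + 1³ + 4³ = 190  — 190 already appeared earlier.

190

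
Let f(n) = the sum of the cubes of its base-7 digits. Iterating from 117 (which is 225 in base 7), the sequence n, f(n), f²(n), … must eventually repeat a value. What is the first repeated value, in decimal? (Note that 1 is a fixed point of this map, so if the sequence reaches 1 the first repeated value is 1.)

9

117 = (2,2,5)_7 → 141
141 = (2,6,1)_7 → 225
225 = (4,4,1)_7 → 129
129 = (2,4,3)_7 → 99
99 = (2,0,1)_7 → 9
9 = (1,2)_7 → 9  — 9 already appeared earlier.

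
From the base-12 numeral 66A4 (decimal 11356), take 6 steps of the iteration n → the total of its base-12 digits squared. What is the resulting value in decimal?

11356 = (6,6,10,4)_12 → 6² + 6² + 10² + 4² = 36 + 36 + 100 + 16 = 188
188 = (1,3,8)_12 → 1² + 3² + 8² = 1 + 9 + 64 = 74
74 = (6,2)_12 → 6² + 2² = 36 + 4 = 40
40 = (3,4)_12 → 3² + 4² = 9 + 16 = 25
25 = (2,1)_12 → 2² + 1² = 4 + 1 = 5
5 = (5)_12 → 5² = 25

25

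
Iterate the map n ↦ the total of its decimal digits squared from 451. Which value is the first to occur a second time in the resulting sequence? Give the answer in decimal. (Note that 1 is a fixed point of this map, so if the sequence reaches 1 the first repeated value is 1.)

451 → 42
42 → 20
20 → 4
4 → 16
16 → 37
37 → 58
58 → 89
89 → 145
145 → 42  — 42 already appeared earlier.

42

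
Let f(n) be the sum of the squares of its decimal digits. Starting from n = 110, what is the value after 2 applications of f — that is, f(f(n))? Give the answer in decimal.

110 → 1² + 1² + 0² = 1 + 1 + 0 = 2
2 → 2² = 4

4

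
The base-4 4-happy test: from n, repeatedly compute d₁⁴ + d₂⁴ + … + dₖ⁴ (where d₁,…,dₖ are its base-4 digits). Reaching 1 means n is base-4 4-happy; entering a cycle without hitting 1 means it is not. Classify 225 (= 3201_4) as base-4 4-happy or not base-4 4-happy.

225 = (3,2,0,1)_4 → 3⁴ + 2⁴ + 0⁴ + 1⁴ = 81 + 16 + 0 + 1 = 98
98 = (1,2,0,2)_4 → 1⁴ + 2⁴ + 0⁴ + 2⁴ = 1 + 16 + 0 + 16 = 33
33 = (2,0,1)_4 → 2⁴ + 0⁴ + 1⁴ = 16 + 0 + 1 = 17
17 = (1,0,1)_4 → 1⁴ + 0⁴ + 1⁴ = 1 + 0 + 1 = 2
2 = (2)_4 → 2⁴ = 16
16 = (1,0,0)_4 → 1⁴ + 0⁴ + 0⁴ = 1 + 0 + 0 = 1  — reached 1.

base-4 4-happy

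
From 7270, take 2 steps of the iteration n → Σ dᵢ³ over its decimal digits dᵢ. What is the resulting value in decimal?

1009

7270 → 7³ + 2³ + 7³ + 0³ = 694
694 → 6³ + 9³ + 4³ = 1009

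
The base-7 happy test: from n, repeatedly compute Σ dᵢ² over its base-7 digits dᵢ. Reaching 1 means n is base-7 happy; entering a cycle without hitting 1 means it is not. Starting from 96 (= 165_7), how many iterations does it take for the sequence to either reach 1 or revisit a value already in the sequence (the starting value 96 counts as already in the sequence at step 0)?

6

96 = (1,6,5)_7 → 1² + 6² + 5² = 62
62 = (1,1,6)_7 → 1² + 1² + 6² = 38
38 = (5,3)_7 → 5² + 3² = 34
34 = (4,6)_7 → 4² + 6² = 52
52 = (1,0,3)_7 → 1² + 0² + 3² = 10
10 = (1,3)_7 → 1² + 3² = 10  — 10 repeats.
That took 6 steps.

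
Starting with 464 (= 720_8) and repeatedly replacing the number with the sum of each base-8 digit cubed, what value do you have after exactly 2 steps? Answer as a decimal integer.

464 = (7,2,0)_8 → 7³ + 2³ + 0³ = 343 + 8 + 0 = 351
351 = (5,3,7)_8 → 5³ + 3³ + 7³ = 125 + 27 + 343 = 495

495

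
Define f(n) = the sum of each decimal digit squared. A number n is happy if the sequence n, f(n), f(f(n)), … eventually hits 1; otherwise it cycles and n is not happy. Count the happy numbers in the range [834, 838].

834: 834 → 89 → 145 → 42 → 20 → 4 → 16 → 37 → 58 → 89  (repeats 89)
835: 835 → 98 → 145 → 42 → 20 → 4 → 16 → 37 → 58 → 89 → 145  (repeats 145)
836: 836 → 109 → 82 → 68 → 100 → 1  (reaches 1)
837: 837 → 122 → 9 → 81 → 65 → 61 → 37 → 58 → 89 → 145 → 42 → 20 → 4 → 16 → 37  (repeats 37)
838: 838 → 137 → 59 → 106 → 37 → 58 → 89 → 145 → 42 → 20 → 4 → 16 → 37  (repeats 37)
happy: 836

1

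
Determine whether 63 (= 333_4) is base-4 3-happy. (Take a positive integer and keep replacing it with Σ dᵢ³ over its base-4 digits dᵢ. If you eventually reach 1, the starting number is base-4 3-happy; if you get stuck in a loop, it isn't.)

63 = (3,3,3)_4 → 3³ + 3³ + 3³ = 27 + 27 + 27 = 81
81 = (1,1,0,1)_4 → 1³ + 1³ + 0³ + 1³ = 1 + 1 + 0 + 1 = 3
3 = (3)_4 → 3³ = 27
27 = (1,2,3)_4 → 1³ + 2³ + 3³ = 1 + 8 + 27 = 36
36 = (2,1,0)_4 → 2³ + 1³ + 0³ = 8 + 1 + 0 = 9
9 = (2,1)_4 → 2³ + 1³ = 8 + 1 = 9  — 9 already seen; the sequence cycles without reaching 1.

not base-4 3-happy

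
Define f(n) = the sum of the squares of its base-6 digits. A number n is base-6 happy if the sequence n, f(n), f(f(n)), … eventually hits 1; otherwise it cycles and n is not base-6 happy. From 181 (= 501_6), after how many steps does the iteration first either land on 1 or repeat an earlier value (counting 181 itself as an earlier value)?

181 = (5,0,1)_6 → 5² + 0² + 1² = 26
26 = (4,2)_6 → 4² + 2² = 20
20 = (3,2)_6 → 3² + 2² = 13
13 = (2,1)_6 → 2² + 1² = 5
5 = (5)_6 → 5² = 25
25 = (4,1)_6 → 4² + 1² = 17
17 = (2,5)_6 → 2² + 5² = 29
29 = (4,5)_6 → 4² + 5² = 41
41 = (1,0,5)_6 → 1² + 0² + 5² = 26  — 26 repeats.
That took 9 steps.

9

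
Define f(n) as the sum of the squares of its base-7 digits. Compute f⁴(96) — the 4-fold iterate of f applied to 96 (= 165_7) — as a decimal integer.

96 = (1,6,5)_7 → 1² + 6² + 5² = 1 + 36 + 25 = 62
62 = (1,1,6)_7 → 1² + 1² + 6² = 1 + 1 + 36 = 38
38 = (5,3)_7 → 5² + 3² = 25 + 9 = 34
34 = (4,6)_7 → 4² + 6² = 16 + 36 = 52

52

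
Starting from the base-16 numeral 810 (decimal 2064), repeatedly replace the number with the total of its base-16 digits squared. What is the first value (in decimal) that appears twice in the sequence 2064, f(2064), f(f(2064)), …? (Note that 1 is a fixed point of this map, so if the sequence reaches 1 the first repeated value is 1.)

1

2064 = (8,1,0)_16 → 8² + 1² + 0² = 65
65 = (4,1)_16 → 4² + 1² = 17
17 = (1,1)_16 → 1² + 1² = 2
2 = (2)_16 → 2² = 4
4 = (4)_16 → 4² = 16
16 = (1,0)_16 → 1² + 0² = 1  — reached the fixed point 1.
1 → 1, so 1 is the first repeated value.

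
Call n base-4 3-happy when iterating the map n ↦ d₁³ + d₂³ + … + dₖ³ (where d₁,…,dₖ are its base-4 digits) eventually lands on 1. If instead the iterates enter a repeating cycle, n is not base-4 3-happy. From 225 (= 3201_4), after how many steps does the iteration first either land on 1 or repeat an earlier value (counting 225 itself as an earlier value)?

225 = (3,2,0,1)_4 → 3³ + 2³ + 0³ + 1³ = 27 + 8 + 0 + 1 = 36
36 = (2,1,0)_4 → 2³ + 1³ + 0³ = 8 + 1 + 0 = 9
9 = (2,1)_4 → 2³ + 1³ = 8 + 1 = 9  — 9 repeats.
That took 3 steps.

3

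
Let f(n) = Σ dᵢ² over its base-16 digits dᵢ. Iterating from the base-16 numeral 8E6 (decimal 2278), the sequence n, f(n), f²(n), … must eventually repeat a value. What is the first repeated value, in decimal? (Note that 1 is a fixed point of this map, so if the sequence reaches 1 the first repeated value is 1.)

2278 = (8,14,6)_16 → 8² + 14² + 6² = 296
296 = (1,2,8)_16 → 1² + 2² + 8² = 69
69 = (4,5)_16 → 4² + 5² = 41
41 = (2,9)_16 → 2² + 9² = 85
85 = (5,5)_16 → 5² + 5² = 50
50 = (3,2)_16 → 3² + 2² = 13
13 = (13)_16 → 13² = 169
169 = (10,9)_16 → 10² + 9² = 181
181 = (11,5)_16 → 11² + 5² = 146
146 = (9,2)_16 → 9² + 2² = 85  — 85 already appeared earlier.

85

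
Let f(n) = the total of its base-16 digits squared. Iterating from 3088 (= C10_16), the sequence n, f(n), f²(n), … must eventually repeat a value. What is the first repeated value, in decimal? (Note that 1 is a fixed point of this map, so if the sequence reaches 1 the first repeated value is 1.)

169

3088 = (12,1,0)_16 → 12² + 1² + 0² = 145
145 = (9,1)_16 → 9² + 1² = 82
82 = (5,2)_16 → 5² + 2² = 29
29 = (1,13)_16 → 1² + 13² = 170
170 = (10,10)_16 → 10² + 10² = 200
200 = (12,8)_16 → 12² + 8² = 208
208 = (13,0)_16 → 13² + 0² = 169
169 = (10,9)_16 → 10² + 9² = 181
181 = (11,5)_16 → 11² + 5² = 146
146 = (9,2)_16 → 9² + 2² = 85
85 = (5,5)_16 → 5² + 5² = 50
50 = (3,2)_16 → 3² + 2² = 13
13 = (13)_16 → 13² = 169  — 169 already appeared earlier.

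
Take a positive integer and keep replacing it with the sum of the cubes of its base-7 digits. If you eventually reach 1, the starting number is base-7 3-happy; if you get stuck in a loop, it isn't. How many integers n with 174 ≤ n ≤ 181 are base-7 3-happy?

1

174: 174 → 270 → 216 → 288 → 342 → 648 → 282 → 258 → 342  (repeats 342)
175: 175 → 91 → 217 → 91  (repeats 91)
176: 176 → 92 → 218 → 92  (repeats 92)
177: 177 → 99 → 9 → 9  (repeats 9)
178: 178 → 118 → 232 → 190 → 244 → 496 → 244  (repeats 244)
179: 179 → 155 → 29 → 65 → 17 → 35 → 125 → 251 → 341 → 557 → 137 → 197 → 65  (repeats 65)
180: 180 → 216 → 288 → 342 → 648 → 282 → 258 → 342  (repeats 342)
181: 181 → 307 → 433 → 343 → 1  (reaches 1)
base-7 3-happy: 181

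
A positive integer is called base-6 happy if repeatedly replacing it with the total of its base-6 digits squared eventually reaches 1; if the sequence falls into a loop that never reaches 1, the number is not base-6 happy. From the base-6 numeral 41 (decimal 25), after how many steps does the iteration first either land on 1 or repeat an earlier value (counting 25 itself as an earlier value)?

25 = (4,1)_6 → 4² + 1² = 16 + 1 = 17
17 = (2,5)_6 → 2² + 5² = 4 + 25 = 29
29 = (4,5)_6 → 4² + 5² = 16 + 25 = 41
41 = (1,0,5)_6 → 1² + 0² + 5² = 1 + 0 + 25 = 26
26 = (4,2)_6 → 4² + 2² = 16 + 4 = 20
20 = (3,2)_6 → 3² + 2² = 9 + 4 = 13
13 = (2,1)_6 → 2² + 1² = 4 + 1 = 5
5 = (5)_6 → 5² = 25  — 25 repeats.
That took 8 steps.

8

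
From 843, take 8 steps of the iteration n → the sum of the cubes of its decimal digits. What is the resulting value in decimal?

843 → 8³ + 4³ + 3³ = 603
603 → 6³ + 0³ + 3³ = 243
243 → 2³ + 4³ + 3³ = 99
99 → 9³ + 9³ = 1458
1458 → 1³ + 4³ + 5³ + 8³ = 702
702 → 7³ + 0³ + 2³ = 351
351 → 3³ + 5³ + 1³ = 153
153 → 1³ + 5³ + 3³ = 153

153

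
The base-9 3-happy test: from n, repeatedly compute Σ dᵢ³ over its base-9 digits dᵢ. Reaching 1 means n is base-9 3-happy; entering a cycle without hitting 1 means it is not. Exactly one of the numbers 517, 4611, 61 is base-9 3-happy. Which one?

61

517: 517 → 307 → 371 → 197 → 547 → 775 → 127 → 127  — repeats 127 (not base-9 3-happy)
4611: 4611 → 763 → 371 → 197 → 547 → 775 → 127 → 127  — repeats 127 (not base-9 3-happy)
61: 61 → 559 → 729 → 1  — reaches 1 (base-9 3-happy)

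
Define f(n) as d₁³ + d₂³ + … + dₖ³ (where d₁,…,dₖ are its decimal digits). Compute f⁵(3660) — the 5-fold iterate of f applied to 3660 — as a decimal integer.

3660 → 459
459 → 918
918 → 1242
1242 → 81
81 → 513

513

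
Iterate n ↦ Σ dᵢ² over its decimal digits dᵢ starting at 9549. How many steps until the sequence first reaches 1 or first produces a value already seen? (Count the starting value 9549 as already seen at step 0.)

9549 → 9² + 5² + 4² + 9² = 203
203 → 2² + 0² + 3² = 13
13 → 1² + 3² = 10
10 → 1² + 0² = 1  — reached 1.
That took 4 steps.

4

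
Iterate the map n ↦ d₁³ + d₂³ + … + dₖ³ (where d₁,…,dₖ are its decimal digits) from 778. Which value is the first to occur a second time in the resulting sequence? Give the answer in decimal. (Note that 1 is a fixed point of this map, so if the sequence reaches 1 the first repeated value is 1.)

1

778 → 7³ + 7³ + 8³ = 343 + 343 + 512 = 1198
1198 → 1³ + 1³ + 9³ + 8³ = 1 + 1 + 729 + 512 = 1243
1243 → 1³ + 2³ + 4³ + 3³ = 1 + 8 + 64 + 27 = 100
100 → 1³ + 0³ + 0³ = 1 + 0 + 0 = 1  — reached the fixed point 1.
1 → 1, so 1 is the first repeated value.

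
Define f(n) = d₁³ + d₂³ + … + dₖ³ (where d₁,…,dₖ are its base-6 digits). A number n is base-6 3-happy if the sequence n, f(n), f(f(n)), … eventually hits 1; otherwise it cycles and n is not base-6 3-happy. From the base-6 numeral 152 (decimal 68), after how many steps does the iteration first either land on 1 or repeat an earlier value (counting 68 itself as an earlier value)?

3

68 = (1,5,2)_6 → 1³ + 5³ + 2³ = 1 + 125 + 8 = 134
134 = (3,4,2)_6 → 3³ + 4³ + 2³ = 27 + 64 + 8 = 99
99 = (2,4,3)_6 → 2³ + 4³ + 3³ = 8 + 64 + 27 = 99  — 99 repeats.
That took 3 steps.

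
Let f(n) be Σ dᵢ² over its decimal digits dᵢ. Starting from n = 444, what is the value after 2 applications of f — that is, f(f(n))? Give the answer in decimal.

444 → 4² + 4² + 4² = 48
48 → 4² + 8² = 80

80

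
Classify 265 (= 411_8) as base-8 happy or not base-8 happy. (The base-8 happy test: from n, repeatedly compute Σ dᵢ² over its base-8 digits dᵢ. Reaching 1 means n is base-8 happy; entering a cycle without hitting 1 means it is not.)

265 = (4,1,1)_8 → 18
18 = (2,2)_8 → 8
8 = (1,0)_8 → 1  — reached 1.

base-8 happy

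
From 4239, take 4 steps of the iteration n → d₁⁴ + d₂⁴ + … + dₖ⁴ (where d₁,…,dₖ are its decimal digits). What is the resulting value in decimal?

4239 → 4⁴ + 2⁴ + 3⁴ + 9⁴ = 6914
6914 → 6⁴ + 9⁴ + 1⁴ + 4⁴ = 8114
8114 → 8⁴ + 1⁴ + 1⁴ + 4⁴ = 4354
4354 → 4⁴ + 3⁴ + 5⁴ + 4⁴ = 1218

1218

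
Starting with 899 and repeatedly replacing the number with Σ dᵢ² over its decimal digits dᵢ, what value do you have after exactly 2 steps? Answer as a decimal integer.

899 → 226
226 → 44

44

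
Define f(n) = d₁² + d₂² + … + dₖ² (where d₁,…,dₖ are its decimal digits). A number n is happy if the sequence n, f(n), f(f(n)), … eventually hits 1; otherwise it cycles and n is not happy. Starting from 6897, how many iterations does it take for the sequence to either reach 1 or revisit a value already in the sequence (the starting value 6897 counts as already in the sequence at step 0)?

6897 → 6² + 8² + 9² + 7² = 36 + 64 + 81 + 49 = 230
230 → 2² + 3² + 0² = 4 + 9 + 0 = 13
13 → 1² + 3² = 1 + 9 = 10
10 → 1² + 0² = 1 + 0 = 1  — reached 1.
That took 4 steps.

4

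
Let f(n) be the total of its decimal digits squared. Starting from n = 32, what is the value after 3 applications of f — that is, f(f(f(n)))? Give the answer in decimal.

1

32 → 13
13 → 10
10 → 1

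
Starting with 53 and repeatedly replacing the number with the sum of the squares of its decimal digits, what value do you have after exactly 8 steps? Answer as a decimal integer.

20

53 → 5² + 3² = 25 + 9 = 34
34 → 3² + 4² = 9 + 16 = 25
25 → 2² + 5² = 4 + 25 = 29
29 → 2² + 9² = 4 + 81 = 85
85 → 8² + 5² = 64 + 25 = 89
89 → 8² + 9² = 64 + 81 = 145
145 → 1² + 4² + 5² = 1 + 16 + 25 = 42
42 → 4² + 2² = 16 + 4 = 20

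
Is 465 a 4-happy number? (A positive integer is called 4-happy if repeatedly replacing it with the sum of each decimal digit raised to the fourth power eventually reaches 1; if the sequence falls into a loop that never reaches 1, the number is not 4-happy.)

465 → 4⁴ + 6⁴ + 5⁴ = 256 + 1296 + 625 = 2177
2177 → 2⁴ + 1⁴ + 7⁴ + 7⁴ = 16 + 1 + 2401 + 2401 = 4819
4819 → 4⁴ + 8⁴ + 1⁴ + 9⁴ = 256 + 4096 + 1 + 6561 = 10914
10914 → 1⁴ + 0⁴ + 9⁴ + 1⁴ + 4⁴ = 1 + 0 + 6561 + 1 + 256 = 6819
6819 → 6⁴ + 8⁴ + 1⁴ + 9⁴ = 1296 + 4096 + 1 + 6561 = 11954
11954 → 1⁴ + 1⁴ + 9⁴ + 5⁴ + 4⁴ = 1 + 1 + 6561 + 625 + 256 = 7444
7444 → 7⁴ + 4⁴ + 4⁴ + 4⁴ = 2401 + 256 + 256 + 256 = 3169
3169 → 3⁴ + 1⁴ + 6⁴ + 9⁴ = 81 + 1 + 1296 + 6561 = 7939
7939 → 7⁴ + 9⁴ + 3⁴ + 9⁴ = 2401 + 6561 + 81 + 6561 = 15604
15604 → 1⁴ + 5⁴ + 6⁴ + 0⁴ + 4⁴ = 1 + 625 + 1296 + 0 + 256 = 2178
2178 → 2⁴ + 1⁴ + 7⁴ + 8⁴ = 16 + 1 + 2401 + 4096 = 6514
6514 → 6⁴ + 5⁴ + 1⁴ + 4⁴ = 1296 + 625 + 1 + 256 = 2178  — 2178 already seen; the sequence cycles without reaching 1.

not 4-happy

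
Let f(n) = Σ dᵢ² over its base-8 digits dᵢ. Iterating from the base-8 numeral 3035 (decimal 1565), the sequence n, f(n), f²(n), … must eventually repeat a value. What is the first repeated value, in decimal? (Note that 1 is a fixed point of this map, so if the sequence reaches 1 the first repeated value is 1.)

20

1565 = (3,0,3,5)_8 → 3² + 0² + 3² + 5² = 9 + 0 + 9 + 25 = 43
43 = (5,3)_8 → 5² + 3² = 25 + 9 = 34
34 = (4,2)_8 → 4² + 2² = 16 + 4 = 20
20 = (2,4)_8 → 2² + 4² = 4 + 16 = 20  — 20 already appeared earlier.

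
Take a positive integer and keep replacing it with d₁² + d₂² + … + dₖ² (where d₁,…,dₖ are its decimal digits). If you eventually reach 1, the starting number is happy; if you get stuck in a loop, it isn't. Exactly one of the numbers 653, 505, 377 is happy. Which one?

653: 653 → 70 → 49 → 97 → 130 → 10 → 1  — reaches 1 (happy)
505: 505 → 50 → 25 → 29 → 85 → 89 → 145 → 42 → 20 → 4 → 16 → 37 → 58 → 89  — repeats 89 (not happy)
377: 377 → 107 → 50 → 25 → 29 → 85 → 89 → 145 → 42 → 20 → 4 → 16 → 37 → 58 → 89  — repeats 89 (not happy)

653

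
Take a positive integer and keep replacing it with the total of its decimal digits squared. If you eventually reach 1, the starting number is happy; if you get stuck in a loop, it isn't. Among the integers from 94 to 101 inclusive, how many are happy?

94: 94 → 97 → 130 → 10 → 1  (reaches 1)
95: 95 → 106 → 37 → 58 → 89 → 145 → 42 → 20 → 4 → 16 → 37  (repeats 37)
96: 96 → 117 → 51 → 26 → 40 → 16 → 37 → 58 → 89 → 145 → 42 → 20 → 4 → 16  (repeats 16)
97: 97 → 130 → 10 → 1  (reaches 1)
98: 98 → 145 → 42 → 20 → 4 → 16 → 37 → 58 → 89 → 145  (repeats 145)
99: 99 → 162 → 41 → 17 → 50 → 25 → 29 → 85 → 89 → 145 → 42 → 20 → 4 → 16 → 37 → 58 → 89  (repeats 89)
100: 100 → 1  (reaches 1)
101: 101 → 2 → 4 → 16 → 37 → 58 → 89 → 145 → 42 → 20 → 4  (repeats 4)
happy: 94, 97, 100

3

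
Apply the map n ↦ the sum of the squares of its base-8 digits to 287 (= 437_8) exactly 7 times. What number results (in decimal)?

287 = (4,3,7)_8 → 74
74 = (1,1,2)_8 → 6
6 = (6)_8 → 36
36 = (4,4)_8 → 32
32 = (4,0)_8 → 16
16 = (2,0)_8 → 4
4 = (4)_8 → 16

16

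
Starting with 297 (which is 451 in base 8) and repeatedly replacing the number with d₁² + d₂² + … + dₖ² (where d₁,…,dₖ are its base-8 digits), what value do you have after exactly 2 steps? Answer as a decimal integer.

29

297 = (4,5,1)_8 → 42
42 = (5,2)_8 → 29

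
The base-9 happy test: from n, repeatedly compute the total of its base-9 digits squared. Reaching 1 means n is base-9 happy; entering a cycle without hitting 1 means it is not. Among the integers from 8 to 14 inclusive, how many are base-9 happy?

1

8: 8 → 64 → 50 → 50  — not base-9 happy
9: 9 → 1  — base-9 happy
10: 10 → 2 → 4 → 16 → 50 → 50  — not base-9 happy
11: 11 → 5 → 25 → 53 → 89 → 65 → 53  — not base-9 happy
12: 12 → 10 → 2 → 4 → 16 → 50 → 50  — not base-9 happy
13: 13 → 17 → 65 → 53 → 89 → 65  — not base-9 happy
14: 14 → 26 → 68 → 74 → 68  — not base-9 happy
base-9 happy: 9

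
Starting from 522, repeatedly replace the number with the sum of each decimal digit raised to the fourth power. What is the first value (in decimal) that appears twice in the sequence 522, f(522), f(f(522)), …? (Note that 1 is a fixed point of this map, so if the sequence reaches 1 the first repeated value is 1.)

522 → 5⁴ + 2⁴ + 2⁴ = 625 + 16 + 16 = 657
657 → 6⁴ + 5⁴ + 7⁴ = 1296 + 625 + 2401 = 4322
4322 → 4⁴ + 3⁴ + 2⁴ + 2⁴ = 256 + 81 + 16 + 16 = 369
369 → 3⁴ + 6⁴ + 9⁴ = 81 + 1296 + 6561 = 7938
7938 → 7⁴ + 9⁴ + 3⁴ + 8⁴ = 2401 + 6561 + 81 + 4096 = 13139
13139 → 1⁴ + 3⁴ + 1⁴ + 3⁴ + 9⁴ = 1 + 81 + 1 + 81 + 6561 = 6725
6725 → 6⁴ + 7⁴ + 2⁴ + 5⁴ = 1296 + 2401 + 16 + 625 = 4338
4338 → 4⁴ + 3⁴ + 3⁴ + 8⁴ = 256 + 81 + 81 + 4096 = 4514
4514 → 4⁴ + 5⁴ + 1⁴ + 4⁴ = 256 + 625 + 1 + 256 = 1138
1138 → 1⁴ + 1⁴ + 3⁴ + 8⁴ = 1 + 1 + 81 + 4096 = 4179
4179 → 4⁴ + 1⁴ + 7⁴ + 9⁴ = 256 + 1 + 2401 + 6561 = 9219
9219 → 9⁴ + 2⁴ + 1⁴ + 9⁴ = 6561 + 16 + 1 + 6561 = 13139  — 13139 already appeared earlier.

13139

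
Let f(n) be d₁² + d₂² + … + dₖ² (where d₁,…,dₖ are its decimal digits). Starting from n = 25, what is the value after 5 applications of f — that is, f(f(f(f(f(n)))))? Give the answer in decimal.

42

25 → 2² + 5² = 29
29 → 2² + 9² = 85
85 → 8² + 5² = 89
89 → 8² + 9² = 145
145 → 1² + 4² + 5² = 42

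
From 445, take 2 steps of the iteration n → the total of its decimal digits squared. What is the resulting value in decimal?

445 → 4² + 4² + 5² = 57
57 → 5² + 7² = 74

74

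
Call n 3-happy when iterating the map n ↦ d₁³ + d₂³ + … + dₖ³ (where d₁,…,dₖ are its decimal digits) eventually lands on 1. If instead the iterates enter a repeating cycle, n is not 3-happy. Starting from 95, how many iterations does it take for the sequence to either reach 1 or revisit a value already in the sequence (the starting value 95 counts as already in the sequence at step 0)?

95 → 854
854 → 701
701 → 344
344 → 155
155 → 251
251 → 134
134 → 92
92 → 737
737 → 713
713 → 371
371 → 371  — 371 repeats.
That took 11 steps.

11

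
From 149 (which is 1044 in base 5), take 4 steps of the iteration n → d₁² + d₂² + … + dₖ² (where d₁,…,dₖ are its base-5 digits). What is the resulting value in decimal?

1

149 = (1,0,4,4)_5 → 33
33 = (1,1,3)_5 → 11
11 = (2,1)_5 → 5
5 = (1,0)_5 → 1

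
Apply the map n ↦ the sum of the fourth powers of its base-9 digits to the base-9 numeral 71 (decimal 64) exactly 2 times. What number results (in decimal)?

4818

64 = (7,1)_9 → 7⁴ + 1⁴ = 2401 + 1 = 2402
2402 = (3,2,5,8)_9 → 3⁴ + 2⁴ + 5⁴ + 8⁴ = 81 + 16 + 625 + 4096 = 4818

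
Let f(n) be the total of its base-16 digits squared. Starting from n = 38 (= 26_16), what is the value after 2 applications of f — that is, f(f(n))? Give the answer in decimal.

38 = (2,6)_16 → 2² + 6² = 4 + 36 = 40
40 = (2,8)_16 → 2² + 8² = 4 + 64 = 68

68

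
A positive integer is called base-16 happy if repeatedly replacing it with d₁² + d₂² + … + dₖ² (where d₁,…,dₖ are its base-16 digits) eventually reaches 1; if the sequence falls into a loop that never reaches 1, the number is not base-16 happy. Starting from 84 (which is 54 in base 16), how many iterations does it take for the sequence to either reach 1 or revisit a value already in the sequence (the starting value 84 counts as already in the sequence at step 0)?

8

84 = (5,4)_16 → 5² + 4² = 41
41 = (2,9)_16 → 2² + 9² = 85
85 = (5,5)_16 → 5² + 5² = 50
50 = (3,2)_16 → 3² + 2² = 13
13 = (13)_16 → 13² = 169
169 = (10,9)_16 → 10² + 9² = 181
181 = (11,5)_16 → 11² + 5² = 146
146 = (9,2)_16 → 9² + 2² = 85  — 85 repeats.
That took 8 steps.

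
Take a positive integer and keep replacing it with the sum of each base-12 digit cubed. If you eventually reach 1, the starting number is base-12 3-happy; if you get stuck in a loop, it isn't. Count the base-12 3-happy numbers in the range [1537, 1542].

5

1537: 1537 → 1513 → 1217 → 762 → 368 → 736 → 190 → 1028 → 856 → 1520 → 1728 → 1  (reaches 1)
1538: 1538 → 1520 → 1728 → 1  (reaches 1)
1539: 1539 → 1539  (repeats 1539)
1540: 1540 → 1576 → 2395 → 751 → 476 → 566 → 1366 → 1854 → 1217 → 762 → 368 → 736 → 190 → 1028 → 856 → 1520 → 1728 → 1  (reaches 1)
1541: 1541 → 1637 → 1520 → 1728 → 1  (reaches 1)
1542: 1542 → 1728 → 1  (reaches 1)
base-12 3-happy: 1537, 1538, 1540, 1541, 1542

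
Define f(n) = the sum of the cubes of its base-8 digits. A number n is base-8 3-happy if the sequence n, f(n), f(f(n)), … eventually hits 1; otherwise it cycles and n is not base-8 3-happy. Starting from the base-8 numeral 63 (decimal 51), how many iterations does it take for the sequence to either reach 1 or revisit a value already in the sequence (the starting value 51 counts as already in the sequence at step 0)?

5

51 = (6,3)_8 → 6³ + 3³ = 243
243 = (3,6,3)_8 → 3³ + 6³ + 3³ = 270
270 = (4,1,6)_8 → 4³ + 1³ + 6³ = 281
281 = (4,3,1)_8 → 4³ + 3³ + 1³ = 92
92 = (1,3,4)_8 → 1³ + 3³ + 4³ = 92  — 92 repeats.
That took 5 steps.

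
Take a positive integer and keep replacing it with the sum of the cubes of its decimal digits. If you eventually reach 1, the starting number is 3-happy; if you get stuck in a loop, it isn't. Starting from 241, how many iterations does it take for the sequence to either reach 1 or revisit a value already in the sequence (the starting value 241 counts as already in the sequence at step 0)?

241 → 2³ + 4³ + 1³ = 73
73 → 7³ + 3³ = 370
370 → 3³ + 7³ + 0³ = 370  — 370 repeats.
That took 3 steps.

3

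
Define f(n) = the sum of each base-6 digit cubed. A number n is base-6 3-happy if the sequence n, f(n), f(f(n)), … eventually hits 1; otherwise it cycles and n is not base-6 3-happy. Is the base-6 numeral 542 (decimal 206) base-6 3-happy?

206 = (5,4,2)_6 → 197
197 = (5,2,5)_6 → 258
258 = (1,1,1,0)_6 → 3
3 = (3)_6 → 27
27 = (4,3)_6 → 91
91 = (2,3,1)_6 → 36
36 = (1,0,0)_6 → 1  — reached 1.

base-6 3-happy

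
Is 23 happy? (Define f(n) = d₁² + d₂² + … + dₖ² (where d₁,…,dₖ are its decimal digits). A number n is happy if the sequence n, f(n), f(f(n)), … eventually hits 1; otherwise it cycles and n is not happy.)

23 → 13
13 → 10
10 → 1  — reached 1.

happy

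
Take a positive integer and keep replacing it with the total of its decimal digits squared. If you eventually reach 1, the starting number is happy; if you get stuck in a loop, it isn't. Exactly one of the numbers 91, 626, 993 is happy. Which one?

91: 91 → 82 → 68 → 100 → 1  — reaches 1 (happy)
626: 626 → 76 → 85 → 89 → 145 → 42 → 20 → 4 → 16 → 37 → 58 → 89  — repeats 89 (not happy)
993: 993 → 171 → 51 → 26 → 40 → 16 → 37 → 58 → 89 → 145 → 42 → 20 → 4 → 16  — repeats 16 (not happy)

91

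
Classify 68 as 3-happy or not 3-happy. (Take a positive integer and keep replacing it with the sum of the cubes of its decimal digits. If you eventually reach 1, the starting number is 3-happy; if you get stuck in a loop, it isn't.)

68 → 6³ + 8³ = 728
728 → 7³ + 2³ + 8³ = 863
863 → 8³ + 6³ + 3³ = 755
755 → 7³ + 5³ + 5³ = 593
593 → 5³ + 9³ + 3³ = 881
881 → 8³ + 8³ + 1³ = 1025
1025 → 1³ + 0³ + 2³ + 5³ = 134
134 → 1³ + 3³ + 4³ = 92
92 → 9³ + 2³ = 737
737 → 7³ + 3³ + 7³ = 713
713 → 7³ + 1³ + 3³ = 371
371 → 3³ + 7³ + 1³ = 371  — 371 already seen; the sequence cycles without reaching 1.

not 3-happy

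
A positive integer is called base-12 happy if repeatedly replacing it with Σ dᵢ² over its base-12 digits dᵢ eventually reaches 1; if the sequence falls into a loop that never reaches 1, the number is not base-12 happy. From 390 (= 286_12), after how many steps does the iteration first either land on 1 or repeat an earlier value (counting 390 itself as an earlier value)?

390 = (2,8,6)_12 → 2² + 8² + 6² = 104
104 = (8,8)_12 → 8² + 8² = 128
128 = (10,8)_12 → 10² + 8² = 164
164 = (1,1,8)_12 → 1² + 1² + 8² = 66
66 = (5,6)_12 → 5² + 6² = 61
61 = (5,1)_12 → 5² + 1² = 26
26 = (2,2)_12 → 2² + 2² = 8
8 = (8)_12 → 8² = 64
64 = (5,4)_12 → 5² + 4² = 41
41 = (3,5)_12 → 3² + 5² = 34
34 = (2,10)_12 → 2² + 10² = 104  — 104 repeats.
That took 11 steps.

11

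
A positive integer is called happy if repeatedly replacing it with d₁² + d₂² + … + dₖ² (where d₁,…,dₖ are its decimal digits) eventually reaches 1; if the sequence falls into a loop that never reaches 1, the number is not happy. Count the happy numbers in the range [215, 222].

1

215: 215 → 30 → 9 → 81 → 65 → 61 → 37 → 58 → 89 → 145 → 42 → 20 → 4 → 16 → 37  — not happy
216: 216 → 41 → 17 → 50 → 25 → 29 → 85 → 89 → 145 → 42 → 20 → 4 → 16 → 37 → 58 → 89  — not happy
217: 217 → 54 → 41 → 17 → 50 → 25 → 29 → 85 → 89 → 145 → 42 → 20 → 4 → 16 → 37 → 58 → 89  — not happy
218: 218 → 69 → 117 → 51 → 26 → 40 → 16 → 37 → 58 → 89 → 145 → 42 → 20 → 4 → 16  — not happy
219: 219 → 86 → 100 → 1  — happy
220: 220 → 8 → 64 → 52 → 29 → 85 → 89 → 145 → 42 → 20 → 4 → 16 → 37 → 58 → 89  — not happy
221: 221 → 9 → 81 → 65 → 61 → 37 → 58 → 89 → 145 → 42 → 20 → 4 → 16 → 37  — not happy
222: 222 → 12 → 5 → 25 → 29 → 85 → 89 → 145 → 42 → 20 → 4 → 16 → 37 → 58 → 89  — not happy
happy: 219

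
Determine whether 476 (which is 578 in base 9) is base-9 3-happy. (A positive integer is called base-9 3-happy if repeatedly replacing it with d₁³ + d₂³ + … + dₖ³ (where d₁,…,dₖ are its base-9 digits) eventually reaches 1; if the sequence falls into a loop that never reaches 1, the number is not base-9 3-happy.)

476 = (5,7,8)_9 → 980
980 = (1,3,0,8)_9 → 540
540 = (6,6,0)_9 → 432
432 = (5,3,0)_9 → 152
152 = (1,7,8)_9 → 856
856 = (1,1,5,1)_9 → 128
128 = (1,5,2)_9 → 134
134 = (1,5,8)_9 → 638
638 = (7,7,8)_9 → 1198
1198 = (1,5,7,1)_9 → 470
470 = (5,7,2)_9 → 476  — 476 already seen; the sequence cycles without reaching 1.

not base-9 3-happy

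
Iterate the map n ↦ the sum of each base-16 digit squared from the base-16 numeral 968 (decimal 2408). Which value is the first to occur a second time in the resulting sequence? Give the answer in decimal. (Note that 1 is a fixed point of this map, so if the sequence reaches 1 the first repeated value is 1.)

181

2408 = (9,6,8)_16 → 181
181 = (11,5)_16 → 146
146 = (9,2)_16 → 85
85 = (5,5)_16 → 50
50 = (3,2)_16 → 13
13 = (13)_16 → 169
169 = (10,9)_16 → 181  — 181 already appeared earlier.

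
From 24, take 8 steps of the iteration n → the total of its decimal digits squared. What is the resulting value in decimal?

42

24 → 2² + 4² = 20
20 → 2² + 0² = 4
4 → 4² = 16
16 → 1² + 6² = 37
37 → 3² + 7² = 58
58 → 5² + 8² = 89
89 → 8² + 9² = 145
145 → 1² + 4² + 5² = 42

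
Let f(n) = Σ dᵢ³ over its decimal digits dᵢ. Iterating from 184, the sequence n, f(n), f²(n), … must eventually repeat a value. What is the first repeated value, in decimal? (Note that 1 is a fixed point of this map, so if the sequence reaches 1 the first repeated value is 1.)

184 → 1³ + 8³ + 4³ = 1 + 512 + 64 = 577
577 → 5³ + 7³ + 7³ = 125 + 343 + 343 = 811
811 → 8³ + 1³ + 1³ = 512 + 1 + 1 = 514
514 → 5³ + 1³ + 4³ = 125 + 1 + 64 = 190
190 → 1³ + 9³ + 0³ = 1 + 729 + 0 = 730
730 → 7³ + 3³ + 0³ = 343 + 27 + 0 = 370
370 → 3³ + 7³ + 0³ = 27 + 343 + 0 = 370  — 370 already appeared earlier.

370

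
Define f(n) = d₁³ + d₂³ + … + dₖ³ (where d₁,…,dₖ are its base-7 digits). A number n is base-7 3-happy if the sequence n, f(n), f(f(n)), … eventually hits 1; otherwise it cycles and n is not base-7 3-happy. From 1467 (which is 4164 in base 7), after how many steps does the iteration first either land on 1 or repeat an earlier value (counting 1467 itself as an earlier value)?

1467 = (4,1,6,4)_7 → 4³ + 1³ + 6³ + 4³ = 345
345 = (1,0,0,2)_7 → 1³ + 0³ + 0³ + 2³ = 9
9 = (1,2)_7 → 1³ + 2³ = 9  — 9 repeats.
That took 3 steps.

3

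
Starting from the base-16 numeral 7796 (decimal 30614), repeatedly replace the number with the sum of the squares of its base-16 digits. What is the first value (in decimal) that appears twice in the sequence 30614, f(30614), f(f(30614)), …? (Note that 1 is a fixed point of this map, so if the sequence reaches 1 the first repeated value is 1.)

30614 = (7,7,9,6)_16 → 7² + 7² + 9² + 6² = 215
215 = (13,7)_16 → 13² + 7² = 218
218 = (13,10)_16 → 13² + 10² = 269
269 = (1,0,13)_16 → 1² + 0² + 13² = 170
170 = (10,10)_16 → 10² + 10² = 200
200 = (12,8)_16 → 12² + 8² = 208
208 = (13,0)_16 → 13² + 0² = 169
169 = (10,9)_16 → 10² + 9² = 181
181 = (11,5)_16 → 11² + 5² = 146
146 = (9,2)_16 → 9² + 2² = 85
85 = (5,5)_16 → 5² + 5² = 50
50 = (3,2)_16 → 3² + 2² = 13
13 = (13)_16 → 13² = 169  — 169 already appeared earlier.

169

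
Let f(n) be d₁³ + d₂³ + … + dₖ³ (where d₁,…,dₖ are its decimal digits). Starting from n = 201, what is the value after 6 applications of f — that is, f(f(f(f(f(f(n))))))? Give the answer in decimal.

153

201 → 2³ + 0³ + 1³ = 9
9 → 9³ = 729
729 → 7³ + 2³ + 9³ = 1080
1080 → 1³ + 0³ + 8³ + 0³ = 513
513 → 5³ + 1³ + 3³ = 153
153 → 1³ + 5³ + 3³ = 153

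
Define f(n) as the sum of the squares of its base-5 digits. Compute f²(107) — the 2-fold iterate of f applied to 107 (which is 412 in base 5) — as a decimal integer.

17

107 = (4,1,2)_5 → 4² + 1² + 2² = 16 + 1 + 4 = 21
21 = (4,1)_5 → 4² + 1² = 16 + 1 = 17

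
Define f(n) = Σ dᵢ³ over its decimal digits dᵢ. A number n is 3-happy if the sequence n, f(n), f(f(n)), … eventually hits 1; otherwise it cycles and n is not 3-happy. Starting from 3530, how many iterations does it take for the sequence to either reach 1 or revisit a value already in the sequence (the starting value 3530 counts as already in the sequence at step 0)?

4

3530 → 3³ + 5³ + 3³ + 0³ = 179
179 → 1³ + 7³ + 9³ = 1073
1073 → 1³ + 0³ + 7³ + 3³ = 371
371 → 3³ + 7³ + 1³ = 371  — 371 repeats.
That took 4 steps.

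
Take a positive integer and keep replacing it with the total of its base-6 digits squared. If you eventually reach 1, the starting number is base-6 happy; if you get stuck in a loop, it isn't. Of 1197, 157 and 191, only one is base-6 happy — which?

1197

1197: 1197 → 44 → 6 → 1  — reaches 1 (base-6 happy)
157: 157 → 21 → 18 → 9 → 10 → 17 → 29 → 41 → 26 → 20 → 13 → 5 → 25 → 17  — repeats 17 (not base-6 happy)
191: 191 → 51 → 14 → 8 → 5 → 25 → 17 → 29 → 41 → 26 → 20 → 13 → 5  — repeats 5 (not base-6 happy)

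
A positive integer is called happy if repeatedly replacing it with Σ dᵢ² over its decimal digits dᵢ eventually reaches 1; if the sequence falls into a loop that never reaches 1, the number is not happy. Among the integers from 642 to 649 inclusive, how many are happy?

2

642: 642 → 56 → 61 → 37 → 58 → 89 → 145 → 42 → 20 → 4 → 16 → 37  (repeats 37)
643: 643 → 61 → 37 → 58 → 89 → 145 → 42 → 20 → 4 → 16 → 37  (repeats 37)
644: 644 → 68 → 100 → 1  (reaches 1)
645: 645 → 77 → 98 → 145 → 42 → 20 → 4 → 16 → 37 → 58 → 89 → 145  (repeats 145)
646: 646 → 88 → 128 → 69 → 117 → 51 → 26 → 40 → 16 → 37 → 58 → 89 → 145 → 42 → 20 → 4 → 16  (repeats 16)
647: 647 → 101 → 2 → 4 → 16 → 37 → 58 → 89 → 145 → 42 → 20 → 4  (repeats 4)
648: 648 → 116 → 38 → 73 → 58 → 89 → 145 → 42 → 20 → 4 → 16 → 37 → 58  (repeats 58)
649: 649 → 133 → 19 → 82 → 68 → 100 → 1  (reaches 1)
happy: 644, 649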